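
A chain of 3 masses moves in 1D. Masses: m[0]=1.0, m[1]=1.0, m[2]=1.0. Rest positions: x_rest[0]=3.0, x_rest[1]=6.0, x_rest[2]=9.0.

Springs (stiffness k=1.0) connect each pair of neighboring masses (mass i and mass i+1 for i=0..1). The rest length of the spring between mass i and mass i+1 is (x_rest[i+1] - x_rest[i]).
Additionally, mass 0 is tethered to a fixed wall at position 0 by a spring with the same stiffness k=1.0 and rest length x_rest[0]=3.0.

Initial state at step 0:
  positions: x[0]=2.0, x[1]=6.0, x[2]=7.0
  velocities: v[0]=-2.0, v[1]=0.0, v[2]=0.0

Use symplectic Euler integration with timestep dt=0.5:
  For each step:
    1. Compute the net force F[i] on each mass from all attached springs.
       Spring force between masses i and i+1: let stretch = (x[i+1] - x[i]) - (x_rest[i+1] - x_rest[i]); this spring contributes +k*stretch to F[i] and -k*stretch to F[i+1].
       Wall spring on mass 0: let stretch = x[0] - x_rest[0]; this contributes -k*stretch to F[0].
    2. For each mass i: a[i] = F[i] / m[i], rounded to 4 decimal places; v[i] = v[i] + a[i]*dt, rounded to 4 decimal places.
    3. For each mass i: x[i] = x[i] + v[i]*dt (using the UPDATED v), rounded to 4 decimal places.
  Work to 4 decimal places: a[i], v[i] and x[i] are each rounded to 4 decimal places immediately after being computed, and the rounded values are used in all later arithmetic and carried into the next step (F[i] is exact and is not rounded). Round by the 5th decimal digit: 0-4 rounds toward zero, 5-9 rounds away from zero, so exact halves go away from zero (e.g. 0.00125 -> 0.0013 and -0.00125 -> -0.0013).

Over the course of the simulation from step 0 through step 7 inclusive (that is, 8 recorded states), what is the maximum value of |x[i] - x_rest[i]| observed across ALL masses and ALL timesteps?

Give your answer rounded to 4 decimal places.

Answer: 2.6250

Derivation:
Step 0: x=[2.0000 6.0000 7.0000] v=[-2.0000 0.0000 0.0000]
Step 1: x=[1.5000 5.2500 7.5000] v=[-1.0000 -1.5000 1.0000]
Step 2: x=[1.5625 4.1250 8.1875] v=[0.1250 -2.2500 1.3750]
Step 3: x=[1.8750 3.3750 8.6094] v=[0.6250 -1.5000 0.8438]
Step 4: x=[2.0938 3.5586 8.4727] v=[0.4375 0.3672 -0.2734]
Step 5: x=[2.1553 4.6046 7.8575] v=[0.1230 2.0919 -1.2305]
Step 6: x=[2.2903 5.8515 7.1790] v=[0.2700 2.4937 -1.3570]
Step 7: x=[2.7431 6.5400 6.9186] v=[0.9055 1.3769 -0.5208]
Max displacement = 2.6250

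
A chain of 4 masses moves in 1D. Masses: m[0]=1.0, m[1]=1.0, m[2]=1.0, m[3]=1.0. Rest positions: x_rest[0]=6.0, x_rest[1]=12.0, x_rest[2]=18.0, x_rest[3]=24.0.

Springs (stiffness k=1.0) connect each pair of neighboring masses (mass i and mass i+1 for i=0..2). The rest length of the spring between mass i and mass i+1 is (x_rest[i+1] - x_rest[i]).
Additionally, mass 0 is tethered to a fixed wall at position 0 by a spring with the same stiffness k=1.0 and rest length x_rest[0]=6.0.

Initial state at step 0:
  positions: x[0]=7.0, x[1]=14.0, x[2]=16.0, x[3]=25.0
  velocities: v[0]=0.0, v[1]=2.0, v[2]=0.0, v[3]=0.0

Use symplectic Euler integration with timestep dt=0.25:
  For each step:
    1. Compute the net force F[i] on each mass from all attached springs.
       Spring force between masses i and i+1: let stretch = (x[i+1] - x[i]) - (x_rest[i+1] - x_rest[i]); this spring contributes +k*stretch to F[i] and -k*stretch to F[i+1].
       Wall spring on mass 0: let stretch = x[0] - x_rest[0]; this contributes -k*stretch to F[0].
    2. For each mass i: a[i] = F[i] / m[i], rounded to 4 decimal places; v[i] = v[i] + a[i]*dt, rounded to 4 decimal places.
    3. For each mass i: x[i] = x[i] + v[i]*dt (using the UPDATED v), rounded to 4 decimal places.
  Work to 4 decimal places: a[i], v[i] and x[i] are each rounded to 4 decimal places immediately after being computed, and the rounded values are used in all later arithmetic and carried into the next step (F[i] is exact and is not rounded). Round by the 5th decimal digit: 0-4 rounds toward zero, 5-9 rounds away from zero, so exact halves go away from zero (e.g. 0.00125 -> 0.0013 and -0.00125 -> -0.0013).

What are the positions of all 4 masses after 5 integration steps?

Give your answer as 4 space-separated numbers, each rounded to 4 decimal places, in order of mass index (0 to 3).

Answer: 6.9599 12.7263 20.4839 23.3861

Derivation:
Step 0: x=[7.0000 14.0000 16.0000 25.0000] v=[0.0000 2.0000 0.0000 0.0000]
Step 1: x=[7.0000 14.1875 16.4375 24.8125] v=[0.0000 0.7500 1.7500 -0.7500]
Step 2: x=[7.0117 14.0664 17.2578 24.4766] v=[0.0469 -0.4844 3.2813 -1.3438]
Step 3: x=[7.0261 13.7039 18.3299 24.0645] v=[0.0577 -1.4502 4.2882 -1.6485]
Step 4: x=[7.0188 13.2131 19.4713 23.6690] v=[-0.0294 -1.9632 4.5654 -1.5822]
Step 5: x=[6.9599 12.7263 20.4839 23.3861] v=[-0.2355 -1.9472 4.0503 -1.1316]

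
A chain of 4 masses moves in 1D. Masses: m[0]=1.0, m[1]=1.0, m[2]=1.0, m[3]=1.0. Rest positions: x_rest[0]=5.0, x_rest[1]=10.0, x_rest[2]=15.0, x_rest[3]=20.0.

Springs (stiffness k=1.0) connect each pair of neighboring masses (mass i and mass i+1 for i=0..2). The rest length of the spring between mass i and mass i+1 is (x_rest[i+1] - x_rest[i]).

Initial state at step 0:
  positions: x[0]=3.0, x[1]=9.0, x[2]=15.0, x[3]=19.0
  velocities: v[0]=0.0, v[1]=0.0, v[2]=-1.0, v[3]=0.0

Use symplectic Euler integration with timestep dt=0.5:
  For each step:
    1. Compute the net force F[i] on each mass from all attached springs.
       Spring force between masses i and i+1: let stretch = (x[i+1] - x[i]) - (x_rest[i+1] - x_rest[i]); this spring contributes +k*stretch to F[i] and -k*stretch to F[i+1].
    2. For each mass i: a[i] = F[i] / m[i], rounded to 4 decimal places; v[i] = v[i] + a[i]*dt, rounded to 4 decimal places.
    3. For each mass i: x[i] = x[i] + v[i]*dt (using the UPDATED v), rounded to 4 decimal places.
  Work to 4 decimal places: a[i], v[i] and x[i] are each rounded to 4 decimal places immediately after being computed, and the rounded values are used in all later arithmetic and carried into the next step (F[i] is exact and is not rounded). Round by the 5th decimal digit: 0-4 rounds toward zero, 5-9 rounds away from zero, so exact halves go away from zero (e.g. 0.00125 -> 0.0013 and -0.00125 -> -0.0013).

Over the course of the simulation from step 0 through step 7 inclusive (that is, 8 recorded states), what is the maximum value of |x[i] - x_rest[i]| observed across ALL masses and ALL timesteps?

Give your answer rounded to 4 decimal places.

Step 0: x=[3.0000 9.0000 15.0000 19.0000] v=[0.0000 0.0000 -1.0000 0.0000]
Step 1: x=[3.2500 9.0000 14.0000 19.2500] v=[0.5000 0.0000 -2.0000 0.5000]
Step 2: x=[3.6875 8.8125 13.0625 19.4375] v=[0.8750 -0.3750 -1.8750 0.3750]
Step 3: x=[4.1563 8.4063 12.6563 19.2813] v=[0.9375 -0.8125 -0.8125 -0.3125]
Step 4: x=[4.4376 8.0001 12.8438 18.7188] v=[0.5625 -0.8125 0.3750 -1.1250]
Step 5: x=[4.3595 7.9142 13.2892 17.9376] v=[-0.1563 -0.1719 0.8907 -1.5625]
Step 6: x=[3.9200 8.2834 13.5529 17.2443] v=[-0.8790 0.7383 0.5274 -1.3867]
Step 7: x=[3.3214 8.8791 13.4221 16.8781] v=[-1.1973 1.1914 -0.2617 -0.7324]
Max displacement = 3.1219

Answer: 3.1219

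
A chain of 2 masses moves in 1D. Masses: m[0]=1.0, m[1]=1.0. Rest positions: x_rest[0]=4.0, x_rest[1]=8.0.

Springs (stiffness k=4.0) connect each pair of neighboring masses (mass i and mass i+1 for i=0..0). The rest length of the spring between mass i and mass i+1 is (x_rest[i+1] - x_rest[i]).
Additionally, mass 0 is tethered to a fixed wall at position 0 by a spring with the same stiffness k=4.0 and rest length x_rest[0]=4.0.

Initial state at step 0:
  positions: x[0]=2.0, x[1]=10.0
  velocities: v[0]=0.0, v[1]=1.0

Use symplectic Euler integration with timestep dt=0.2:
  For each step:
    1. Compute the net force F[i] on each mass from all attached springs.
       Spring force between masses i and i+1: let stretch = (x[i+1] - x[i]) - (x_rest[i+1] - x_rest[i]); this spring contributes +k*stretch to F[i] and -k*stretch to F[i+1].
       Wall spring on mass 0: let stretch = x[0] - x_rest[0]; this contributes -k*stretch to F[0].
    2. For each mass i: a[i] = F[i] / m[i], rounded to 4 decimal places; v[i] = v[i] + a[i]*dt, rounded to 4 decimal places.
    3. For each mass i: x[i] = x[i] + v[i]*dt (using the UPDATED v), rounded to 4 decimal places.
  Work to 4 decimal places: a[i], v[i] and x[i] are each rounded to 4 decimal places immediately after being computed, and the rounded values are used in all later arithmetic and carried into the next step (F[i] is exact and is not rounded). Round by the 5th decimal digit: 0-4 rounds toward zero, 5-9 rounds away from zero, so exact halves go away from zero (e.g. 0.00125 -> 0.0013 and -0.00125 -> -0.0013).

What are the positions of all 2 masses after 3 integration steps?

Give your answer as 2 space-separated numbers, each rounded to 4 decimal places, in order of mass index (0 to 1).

Step 0: x=[2.0000 10.0000] v=[0.0000 1.0000]
Step 1: x=[2.9600 9.5600] v=[4.8000 -2.2000]
Step 2: x=[4.5024 8.7040] v=[7.7120 -4.2800]
Step 3: x=[5.9967 7.8157] v=[7.4714 -4.4413]

Answer: 5.9967 7.8157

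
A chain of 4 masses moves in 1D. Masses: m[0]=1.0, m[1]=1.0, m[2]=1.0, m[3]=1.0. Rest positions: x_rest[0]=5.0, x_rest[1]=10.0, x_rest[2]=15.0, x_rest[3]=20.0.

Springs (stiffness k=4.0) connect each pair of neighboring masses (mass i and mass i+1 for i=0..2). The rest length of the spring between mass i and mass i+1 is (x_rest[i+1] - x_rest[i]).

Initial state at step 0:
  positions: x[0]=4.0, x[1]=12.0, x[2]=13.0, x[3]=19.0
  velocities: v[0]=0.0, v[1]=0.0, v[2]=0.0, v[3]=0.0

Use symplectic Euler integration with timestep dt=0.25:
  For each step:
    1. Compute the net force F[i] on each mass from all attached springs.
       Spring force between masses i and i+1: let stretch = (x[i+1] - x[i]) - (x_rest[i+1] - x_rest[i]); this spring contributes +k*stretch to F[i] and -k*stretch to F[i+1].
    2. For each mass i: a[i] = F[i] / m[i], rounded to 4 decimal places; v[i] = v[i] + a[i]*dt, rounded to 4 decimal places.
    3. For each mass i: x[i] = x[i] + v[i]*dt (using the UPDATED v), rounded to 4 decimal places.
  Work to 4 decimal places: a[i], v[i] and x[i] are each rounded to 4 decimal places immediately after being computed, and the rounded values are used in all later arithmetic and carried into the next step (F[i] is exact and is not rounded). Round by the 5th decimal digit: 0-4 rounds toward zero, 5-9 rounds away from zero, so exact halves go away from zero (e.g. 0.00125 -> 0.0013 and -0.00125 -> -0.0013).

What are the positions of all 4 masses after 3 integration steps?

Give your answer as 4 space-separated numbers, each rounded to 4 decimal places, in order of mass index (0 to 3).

Answer: 5.8750 7.2500 15.8750 19.0000

Derivation:
Step 0: x=[4.0000 12.0000 13.0000 19.0000] v=[0.0000 0.0000 0.0000 0.0000]
Step 1: x=[4.7500 10.2500 14.2500 18.7500] v=[3.0000 -7.0000 5.0000 -1.0000]
Step 2: x=[5.6250 8.1250 15.6250 18.6250] v=[3.5000 -8.5000 5.5000 -0.5000]
Step 3: x=[5.8750 7.2500 15.8750 19.0000] v=[1.0000 -3.5000 1.0000 1.5000]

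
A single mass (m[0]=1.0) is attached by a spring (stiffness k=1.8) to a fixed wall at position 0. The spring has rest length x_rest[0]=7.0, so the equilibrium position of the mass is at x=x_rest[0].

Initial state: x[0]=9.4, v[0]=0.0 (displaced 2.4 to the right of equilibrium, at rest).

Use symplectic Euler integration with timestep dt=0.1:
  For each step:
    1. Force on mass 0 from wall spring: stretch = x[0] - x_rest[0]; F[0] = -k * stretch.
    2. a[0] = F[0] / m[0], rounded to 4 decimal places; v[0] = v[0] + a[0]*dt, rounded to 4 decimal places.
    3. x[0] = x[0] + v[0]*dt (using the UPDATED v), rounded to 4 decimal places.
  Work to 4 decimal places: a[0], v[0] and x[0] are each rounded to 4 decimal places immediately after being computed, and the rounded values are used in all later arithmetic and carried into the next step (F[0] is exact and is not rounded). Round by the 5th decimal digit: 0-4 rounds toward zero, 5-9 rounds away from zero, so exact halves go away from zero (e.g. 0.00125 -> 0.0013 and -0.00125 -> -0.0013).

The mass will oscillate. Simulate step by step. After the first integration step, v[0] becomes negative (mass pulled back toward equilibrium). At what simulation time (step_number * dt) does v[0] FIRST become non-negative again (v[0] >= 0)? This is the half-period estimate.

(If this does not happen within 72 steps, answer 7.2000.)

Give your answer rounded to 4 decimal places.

Answer: 2.4000

Derivation:
Step 0: x=[9.4000] v=[0.0000]
Step 1: x=[9.3568] v=[-0.4320]
Step 2: x=[9.2712] v=[-0.8562]
Step 3: x=[9.1447] v=[-1.2650]
Step 4: x=[8.9796] v=[-1.6511]
Step 5: x=[8.7789] v=[-2.0074]
Step 6: x=[8.5461] v=[-2.3276]
Step 7: x=[8.2855] v=[-2.6059]
Step 8: x=[8.0018] v=[-2.8373]
Step 9: x=[7.7000] v=[-3.0176]
Step 10: x=[7.3856] v=[-3.1436]
Step 11: x=[7.0643] v=[-3.2130]
Step 12: x=[6.7418] v=[-3.2246]
Step 13: x=[6.4240] v=[-3.1781]
Step 14: x=[6.1166] v=[-3.0744]
Step 15: x=[5.8251] v=[-2.9154]
Step 16: x=[5.5547] v=[-2.7039]
Step 17: x=[5.3103] v=[-2.4438]
Step 18: x=[5.0963] v=[-2.1397]
Step 19: x=[4.9166] v=[-1.7970]
Step 20: x=[4.7744] v=[-1.4220]
Step 21: x=[4.6723] v=[-1.0214]
Step 22: x=[4.6121] v=[-0.6024]
Step 23: x=[4.5948] v=[-0.1726]
Step 24: x=[4.6208] v=[0.2603]
First v>=0 after going negative at step 24, time=2.4000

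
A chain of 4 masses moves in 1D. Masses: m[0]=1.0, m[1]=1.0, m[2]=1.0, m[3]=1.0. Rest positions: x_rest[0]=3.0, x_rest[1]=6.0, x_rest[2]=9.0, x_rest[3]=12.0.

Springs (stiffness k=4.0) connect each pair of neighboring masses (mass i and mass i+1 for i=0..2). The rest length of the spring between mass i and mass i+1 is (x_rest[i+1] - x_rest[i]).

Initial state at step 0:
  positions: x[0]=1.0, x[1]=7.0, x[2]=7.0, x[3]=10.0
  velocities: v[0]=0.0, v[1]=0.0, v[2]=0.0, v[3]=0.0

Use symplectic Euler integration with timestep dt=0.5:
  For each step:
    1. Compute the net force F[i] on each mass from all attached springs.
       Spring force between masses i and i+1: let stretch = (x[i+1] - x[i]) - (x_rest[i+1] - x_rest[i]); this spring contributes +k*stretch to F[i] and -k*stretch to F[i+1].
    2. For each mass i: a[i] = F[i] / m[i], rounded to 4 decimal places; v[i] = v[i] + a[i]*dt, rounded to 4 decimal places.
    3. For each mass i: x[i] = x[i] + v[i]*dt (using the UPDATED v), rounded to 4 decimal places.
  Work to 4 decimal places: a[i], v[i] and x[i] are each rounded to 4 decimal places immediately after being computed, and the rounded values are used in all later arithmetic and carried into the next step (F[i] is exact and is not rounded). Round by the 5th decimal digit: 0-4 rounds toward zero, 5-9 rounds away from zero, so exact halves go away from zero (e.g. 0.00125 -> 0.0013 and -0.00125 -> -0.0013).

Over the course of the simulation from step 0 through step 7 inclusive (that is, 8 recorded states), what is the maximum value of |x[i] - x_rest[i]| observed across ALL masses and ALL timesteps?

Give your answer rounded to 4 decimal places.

Step 0: x=[1.0000 7.0000 7.0000 10.0000] v=[0.0000 0.0000 0.0000 0.0000]
Step 1: x=[4.0000 1.0000 10.0000 10.0000] v=[6.0000 -12.0000 6.0000 0.0000]
Step 2: x=[1.0000 7.0000 4.0000 13.0000] v=[-6.0000 12.0000 -12.0000 6.0000]
Step 3: x=[1.0000 4.0000 10.0000 10.0000] v=[0.0000 -6.0000 12.0000 -6.0000]
Step 4: x=[1.0000 4.0000 10.0000 10.0000] v=[0.0000 0.0000 0.0000 0.0000]
Step 5: x=[1.0000 7.0000 4.0000 13.0000] v=[0.0000 6.0000 -12.0000 6.0000]
Step 6: x=[4.0000 1.0000 10.0000 10.0000] v=[6.0000 -12.0000 12.0000 -6.0000]
Step 7: x=[1.0000 7.0000 7.0000 10.0000] v=[-6.0000 12.0000 -6.0000 0.0000]
Max displacement = 5.0000

Answer: 5.0000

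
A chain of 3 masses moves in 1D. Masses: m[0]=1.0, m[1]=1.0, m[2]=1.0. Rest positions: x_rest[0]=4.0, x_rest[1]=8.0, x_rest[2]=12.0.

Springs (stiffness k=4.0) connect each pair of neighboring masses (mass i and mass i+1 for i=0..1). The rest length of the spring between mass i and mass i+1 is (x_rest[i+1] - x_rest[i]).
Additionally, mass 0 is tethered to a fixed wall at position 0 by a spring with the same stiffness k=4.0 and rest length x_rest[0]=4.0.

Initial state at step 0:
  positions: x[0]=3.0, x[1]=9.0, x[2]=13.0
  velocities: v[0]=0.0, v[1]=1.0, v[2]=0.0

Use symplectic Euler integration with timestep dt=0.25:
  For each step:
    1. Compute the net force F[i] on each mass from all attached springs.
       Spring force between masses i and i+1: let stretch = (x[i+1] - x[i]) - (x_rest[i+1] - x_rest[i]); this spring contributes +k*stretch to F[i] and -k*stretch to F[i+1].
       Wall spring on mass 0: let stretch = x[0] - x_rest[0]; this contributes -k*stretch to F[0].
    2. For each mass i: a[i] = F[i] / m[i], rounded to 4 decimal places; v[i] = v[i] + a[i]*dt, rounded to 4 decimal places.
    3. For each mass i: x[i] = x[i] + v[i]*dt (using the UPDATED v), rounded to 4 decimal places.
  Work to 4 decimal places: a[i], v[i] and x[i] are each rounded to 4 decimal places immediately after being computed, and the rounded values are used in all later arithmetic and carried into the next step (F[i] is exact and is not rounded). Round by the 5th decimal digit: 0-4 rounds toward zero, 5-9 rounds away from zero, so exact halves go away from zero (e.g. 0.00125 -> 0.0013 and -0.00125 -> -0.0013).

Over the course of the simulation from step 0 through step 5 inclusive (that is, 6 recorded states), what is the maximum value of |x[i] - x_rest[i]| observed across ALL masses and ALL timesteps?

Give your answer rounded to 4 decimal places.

Answer: 1.5469

Derivation:
Step 0: x=[3.0000 9.0000 13.0000] v=[0.0000 1.0000 0.0000]
Step 1: x=[3.7500 8.7500 13.0000] v=[3.0000 -1.0000 0.0000]
Step 2: x=[4.8125 8.3125 12.9375] v=[4.2500 -1.7500 -0.2500]
Step 3: x=[5.5469 8.1563 12.7188] v=[2.9375 -0.6250 -0.8750]
Step 4: x=[5.5469 8.4883 12.3594] v=[0.0000 1.3281 -1.4375]
Step 5: x=[4.8955 9.0528 12.0323] v=[-2.6055 2.2578 -1.3086]
Max displacement = 1.5469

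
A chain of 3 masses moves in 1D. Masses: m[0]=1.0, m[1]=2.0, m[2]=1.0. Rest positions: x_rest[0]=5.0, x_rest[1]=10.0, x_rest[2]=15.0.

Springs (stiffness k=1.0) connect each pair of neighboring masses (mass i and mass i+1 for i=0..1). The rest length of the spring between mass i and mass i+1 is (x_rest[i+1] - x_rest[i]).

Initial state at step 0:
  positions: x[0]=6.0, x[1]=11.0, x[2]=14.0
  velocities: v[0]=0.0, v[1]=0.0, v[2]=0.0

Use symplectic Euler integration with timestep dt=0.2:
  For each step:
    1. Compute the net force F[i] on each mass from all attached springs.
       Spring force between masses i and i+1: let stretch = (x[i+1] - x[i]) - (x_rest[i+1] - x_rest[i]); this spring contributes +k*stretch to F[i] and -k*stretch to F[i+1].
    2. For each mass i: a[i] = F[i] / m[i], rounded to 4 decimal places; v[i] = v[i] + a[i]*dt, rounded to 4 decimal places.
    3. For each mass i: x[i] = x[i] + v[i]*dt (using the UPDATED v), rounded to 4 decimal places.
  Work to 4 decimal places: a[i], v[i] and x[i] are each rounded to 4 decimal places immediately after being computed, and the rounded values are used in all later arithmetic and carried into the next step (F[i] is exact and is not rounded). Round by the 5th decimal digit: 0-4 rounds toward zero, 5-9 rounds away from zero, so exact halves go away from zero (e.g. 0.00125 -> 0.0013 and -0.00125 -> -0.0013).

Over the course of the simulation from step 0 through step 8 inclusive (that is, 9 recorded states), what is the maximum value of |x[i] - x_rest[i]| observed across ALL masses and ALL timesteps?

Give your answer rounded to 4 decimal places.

Answer: 1.0089

Derivation:
Step 0: x=[6.0000 11.0000 14.0000] v=[0.0000 0.0000 0.0000]
Step 1: x=[6.0000 10.9600 14.0800] v=[0.0000 -0.2000 0.4000]
Step 2: x=[5.9984 10.8832 14.2352] v=[-0.0080 -0.3840 0.7760]
Step 3: x=[5.9922 10.7757 14.4563] v=[-0.0310 -0.5373 1.1056]
Step 4: x=[5.9773 10.6462 14.7302] v=[-0.0743 -0.6476 1.3695]
Step 5: x=[5.9492 10.5050 15.0407] v=[-0.1405 -0.7061 1.5527]
Step 6: x=[5.9033 10.3634 15.3698] v=[-0.2293 -0.7081 1.6456]
Step 7: x=[5.8358 10.2327 15.6987] v=[-0.3373 -0.6535 1.6443]
Step 8: x=[5.7442 10.1234 16.0089] v=[-0.4579 -0.5466 1.5511]
Max displacement = 1.0089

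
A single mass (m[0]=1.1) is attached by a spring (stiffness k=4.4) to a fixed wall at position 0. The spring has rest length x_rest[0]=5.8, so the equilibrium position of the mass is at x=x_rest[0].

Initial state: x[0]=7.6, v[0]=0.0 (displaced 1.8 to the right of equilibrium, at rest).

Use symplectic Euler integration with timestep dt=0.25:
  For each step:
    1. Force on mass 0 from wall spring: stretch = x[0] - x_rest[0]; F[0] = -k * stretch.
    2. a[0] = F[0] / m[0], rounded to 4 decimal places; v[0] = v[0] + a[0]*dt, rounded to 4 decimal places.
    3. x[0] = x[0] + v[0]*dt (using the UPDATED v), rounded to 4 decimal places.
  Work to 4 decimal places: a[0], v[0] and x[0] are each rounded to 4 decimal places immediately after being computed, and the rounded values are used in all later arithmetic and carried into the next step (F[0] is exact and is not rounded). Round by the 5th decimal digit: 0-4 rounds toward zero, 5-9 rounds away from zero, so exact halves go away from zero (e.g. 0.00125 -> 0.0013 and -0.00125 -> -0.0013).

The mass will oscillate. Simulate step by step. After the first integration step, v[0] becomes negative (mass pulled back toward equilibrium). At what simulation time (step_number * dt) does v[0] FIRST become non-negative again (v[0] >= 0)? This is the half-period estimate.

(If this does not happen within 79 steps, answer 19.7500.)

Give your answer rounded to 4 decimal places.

Step 0: x=[7.6000] v=[0.0000]
Step 1: x=[7.1500] v=[-1.8000]
Step 2: x=[6.3625] v=[-3.1500]
Step 3: x=[5.4344] v=[-3.7125]
Step 4: x=[4.5977] v=[-3.3469]
Step 5: x=[4.0616] v=[-2.1446]
Step 6: x=[3.9601] v=[-0.4062]
Step 7: x=[4.3185] v=[1.4337]
First v>=0 after going negative at step 7, time=1.7500

Answer: 1.7500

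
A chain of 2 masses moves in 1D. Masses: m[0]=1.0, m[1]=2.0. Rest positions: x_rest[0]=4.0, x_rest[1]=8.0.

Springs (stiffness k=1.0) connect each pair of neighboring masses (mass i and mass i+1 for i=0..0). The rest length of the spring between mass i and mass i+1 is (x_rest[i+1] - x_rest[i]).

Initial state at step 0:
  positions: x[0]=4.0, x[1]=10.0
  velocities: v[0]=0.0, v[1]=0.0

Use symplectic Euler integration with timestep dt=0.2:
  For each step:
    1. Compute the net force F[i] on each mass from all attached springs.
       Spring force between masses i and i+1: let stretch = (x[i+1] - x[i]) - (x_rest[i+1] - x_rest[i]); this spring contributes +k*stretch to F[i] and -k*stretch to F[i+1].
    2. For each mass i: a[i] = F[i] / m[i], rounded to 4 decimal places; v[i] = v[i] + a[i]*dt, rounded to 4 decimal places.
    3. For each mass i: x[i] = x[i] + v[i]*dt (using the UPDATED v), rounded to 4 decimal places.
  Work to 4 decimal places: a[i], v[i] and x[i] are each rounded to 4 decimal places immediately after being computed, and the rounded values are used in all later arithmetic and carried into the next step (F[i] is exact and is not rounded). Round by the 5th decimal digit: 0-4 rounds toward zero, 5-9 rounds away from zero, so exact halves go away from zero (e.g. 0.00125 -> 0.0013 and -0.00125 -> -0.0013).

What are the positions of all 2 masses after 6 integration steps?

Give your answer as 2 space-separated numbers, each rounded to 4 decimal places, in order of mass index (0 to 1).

Step 0: x=[4.0000 10.0000] v=[0.0000 0.0000]
Step 1: x=[4.0800 9.9600] v=[0.4000 -0.2000]
Step 2: x=[4.2352 9.8824] v=[0.7760 -0.3880]
Step 3: x=[4.4563 9.7719] v=[1.1054 -0.5527]
Step 4: x=[4.7300 9.6350] v=[1.3685 -0.6843]
Step 5: x=[5.0399 9.4800] v=[1.5495 -0.7748]
Step 6: x=[5.3674 9.3162] v=[1.6375 -0.8188]

Answer: 5.3674 9.3162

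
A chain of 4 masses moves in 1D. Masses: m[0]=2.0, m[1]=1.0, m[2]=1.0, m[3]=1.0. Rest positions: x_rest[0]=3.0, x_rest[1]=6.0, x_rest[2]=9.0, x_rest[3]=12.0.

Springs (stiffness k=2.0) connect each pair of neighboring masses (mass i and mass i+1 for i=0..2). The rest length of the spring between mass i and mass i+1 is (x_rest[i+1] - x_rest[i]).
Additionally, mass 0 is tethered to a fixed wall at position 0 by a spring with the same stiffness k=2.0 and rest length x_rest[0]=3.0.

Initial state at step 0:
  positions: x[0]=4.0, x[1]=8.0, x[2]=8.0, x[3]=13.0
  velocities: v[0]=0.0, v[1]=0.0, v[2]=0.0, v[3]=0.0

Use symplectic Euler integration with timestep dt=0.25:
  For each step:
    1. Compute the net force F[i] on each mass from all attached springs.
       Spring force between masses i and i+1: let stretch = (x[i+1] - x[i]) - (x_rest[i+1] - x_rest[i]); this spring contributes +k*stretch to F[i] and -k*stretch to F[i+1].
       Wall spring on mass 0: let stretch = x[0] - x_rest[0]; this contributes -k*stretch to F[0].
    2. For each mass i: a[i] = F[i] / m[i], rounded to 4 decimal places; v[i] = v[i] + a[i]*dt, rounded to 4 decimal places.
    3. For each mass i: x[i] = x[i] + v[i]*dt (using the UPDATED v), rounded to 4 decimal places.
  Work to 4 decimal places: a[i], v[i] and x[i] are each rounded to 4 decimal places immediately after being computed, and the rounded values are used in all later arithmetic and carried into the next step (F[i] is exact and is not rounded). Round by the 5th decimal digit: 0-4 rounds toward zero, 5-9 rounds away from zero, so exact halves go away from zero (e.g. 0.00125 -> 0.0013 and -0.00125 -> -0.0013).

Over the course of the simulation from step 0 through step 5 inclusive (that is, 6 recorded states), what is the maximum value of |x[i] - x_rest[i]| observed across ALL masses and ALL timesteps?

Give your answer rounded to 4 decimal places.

Step 0: x=[4.0000 8.0000 8.0000 13.0000] v=[0.0000 0.0000 0.0000 0.0000]
Step 1: x=[4.0000 7.5000 8.6250 12.7500] v=[0.0000 -2.0000 2.5000 -1.0000]
Step 2: x=[3.9688 6.7031 9.6250 12.3594] v=[-0.1250 -3.1875 4.0000 -1.5625]
Step 3: x=[3.8604 5.9297 10.6016 12.0020] v=[-0.4336 -3.0937 3.9063 -1.4297]
Step 4: x=[3.6401 5.4816 11.1693 11.8445] v=[-0.8814 -1.7924 2.2706 -0.6299]
Step 5: x=[3.3073 5.5143 11.1104 11.9776] v=[-1.3311 0.1307 -0.2357 0.5325]
Max displacement = 2.1693

Answer: 2.1693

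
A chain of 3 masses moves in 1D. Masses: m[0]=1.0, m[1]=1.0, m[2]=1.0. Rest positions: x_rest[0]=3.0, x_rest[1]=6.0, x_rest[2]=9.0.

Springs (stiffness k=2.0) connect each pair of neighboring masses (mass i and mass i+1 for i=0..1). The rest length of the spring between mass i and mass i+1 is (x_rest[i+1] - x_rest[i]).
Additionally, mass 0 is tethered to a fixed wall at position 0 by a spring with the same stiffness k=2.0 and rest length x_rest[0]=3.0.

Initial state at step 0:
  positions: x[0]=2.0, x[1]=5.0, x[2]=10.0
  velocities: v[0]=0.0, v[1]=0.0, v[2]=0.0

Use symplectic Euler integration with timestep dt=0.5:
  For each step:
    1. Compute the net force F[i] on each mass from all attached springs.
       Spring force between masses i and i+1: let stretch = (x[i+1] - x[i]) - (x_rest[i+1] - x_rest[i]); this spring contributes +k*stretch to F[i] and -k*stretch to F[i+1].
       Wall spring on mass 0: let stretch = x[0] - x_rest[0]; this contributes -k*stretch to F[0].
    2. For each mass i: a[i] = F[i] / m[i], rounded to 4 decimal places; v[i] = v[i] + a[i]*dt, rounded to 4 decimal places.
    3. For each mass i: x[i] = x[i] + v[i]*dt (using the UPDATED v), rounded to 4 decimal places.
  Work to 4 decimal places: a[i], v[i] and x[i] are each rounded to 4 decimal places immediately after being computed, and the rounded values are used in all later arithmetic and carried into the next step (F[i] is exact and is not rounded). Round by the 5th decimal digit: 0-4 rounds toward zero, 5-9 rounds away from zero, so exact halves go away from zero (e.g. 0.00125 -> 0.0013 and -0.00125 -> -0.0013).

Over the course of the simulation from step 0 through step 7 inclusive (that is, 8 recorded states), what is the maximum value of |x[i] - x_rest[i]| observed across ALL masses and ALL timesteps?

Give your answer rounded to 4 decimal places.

Step 0: x=[2.0000 5.0000 10.0000] v=[0.0000 0.0000 0.0000]
Step 1: x=[2.5000 6.0000 9.0000] v=[1.0000 2.0000 -2.0000]
Step 2: x=[3.5000 6.7500 8.0000] v=[2.0000 1.5000 -2.0000]
Step 3: x=[4.3750 6.5000 7.8750] v=[1.7500 -0.5000 -0.2500]
Step 4: x=[4.1250 5.8750 8.5625] v=[-0.5000 -1.2500 1.3750]
Step 5: x=[2.6875 5.7188 9.4063] v=[-2.8750 -0.3125 1.6875]
Step 6: x=[1.4219 5.8907 9.9063] v=[-2.5312 0.3437 1.0000]
Step 7: x=[1.6798 5.8360 9.8985] v=[0.5157 -0.1095 -0.0156]
Max displacement = 1.5781

Answer: 1.5781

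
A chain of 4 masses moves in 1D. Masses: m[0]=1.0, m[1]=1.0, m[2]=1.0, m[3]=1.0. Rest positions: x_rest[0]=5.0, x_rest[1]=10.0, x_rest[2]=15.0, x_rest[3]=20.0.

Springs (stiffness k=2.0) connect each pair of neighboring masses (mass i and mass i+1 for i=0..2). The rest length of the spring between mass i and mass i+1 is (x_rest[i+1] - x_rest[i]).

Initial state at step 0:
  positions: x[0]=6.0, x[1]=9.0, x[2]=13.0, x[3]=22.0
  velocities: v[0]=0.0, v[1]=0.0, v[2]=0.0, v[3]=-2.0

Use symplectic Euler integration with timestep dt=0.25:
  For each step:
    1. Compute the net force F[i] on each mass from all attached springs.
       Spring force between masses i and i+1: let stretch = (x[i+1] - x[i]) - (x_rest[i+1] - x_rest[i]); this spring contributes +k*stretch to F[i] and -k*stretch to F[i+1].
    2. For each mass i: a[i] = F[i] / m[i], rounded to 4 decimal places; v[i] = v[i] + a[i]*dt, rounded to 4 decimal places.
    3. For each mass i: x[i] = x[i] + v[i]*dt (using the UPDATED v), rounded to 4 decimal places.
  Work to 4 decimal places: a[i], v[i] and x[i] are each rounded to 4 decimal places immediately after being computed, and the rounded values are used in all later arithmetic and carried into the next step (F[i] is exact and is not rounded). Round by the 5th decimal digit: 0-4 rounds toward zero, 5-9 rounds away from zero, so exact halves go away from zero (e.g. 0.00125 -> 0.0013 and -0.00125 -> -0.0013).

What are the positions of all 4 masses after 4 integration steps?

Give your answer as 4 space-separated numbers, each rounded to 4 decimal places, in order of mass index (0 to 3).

Step 0: x=[6.0000 9.0000 13.0000 22.0000] v=[0.0000 0.0000 0.0000 -2.0000]
Step 1: x=[5.7500 9.1250 13.6250 21.0000] v=[-1.0000 0.5000 2.5000 -4.0000]
Step 2: x=[5.2969 9.3906 14.6094 19.7031] v=[-1.8125 1.0625 3.9375 -5.1875]
Step 3: x=[4.7305 9.7969 15.5782 18.3945] v=[-2.2657 1.6251 3.8750 -5.2344]
Step 4: x=[4.1724 10.2926 16.1763 17.3589] v=[-2.2325 1.9826 2.3925 -4.1426]

Answer: 4.1724 10.2926 16.1763 17.3589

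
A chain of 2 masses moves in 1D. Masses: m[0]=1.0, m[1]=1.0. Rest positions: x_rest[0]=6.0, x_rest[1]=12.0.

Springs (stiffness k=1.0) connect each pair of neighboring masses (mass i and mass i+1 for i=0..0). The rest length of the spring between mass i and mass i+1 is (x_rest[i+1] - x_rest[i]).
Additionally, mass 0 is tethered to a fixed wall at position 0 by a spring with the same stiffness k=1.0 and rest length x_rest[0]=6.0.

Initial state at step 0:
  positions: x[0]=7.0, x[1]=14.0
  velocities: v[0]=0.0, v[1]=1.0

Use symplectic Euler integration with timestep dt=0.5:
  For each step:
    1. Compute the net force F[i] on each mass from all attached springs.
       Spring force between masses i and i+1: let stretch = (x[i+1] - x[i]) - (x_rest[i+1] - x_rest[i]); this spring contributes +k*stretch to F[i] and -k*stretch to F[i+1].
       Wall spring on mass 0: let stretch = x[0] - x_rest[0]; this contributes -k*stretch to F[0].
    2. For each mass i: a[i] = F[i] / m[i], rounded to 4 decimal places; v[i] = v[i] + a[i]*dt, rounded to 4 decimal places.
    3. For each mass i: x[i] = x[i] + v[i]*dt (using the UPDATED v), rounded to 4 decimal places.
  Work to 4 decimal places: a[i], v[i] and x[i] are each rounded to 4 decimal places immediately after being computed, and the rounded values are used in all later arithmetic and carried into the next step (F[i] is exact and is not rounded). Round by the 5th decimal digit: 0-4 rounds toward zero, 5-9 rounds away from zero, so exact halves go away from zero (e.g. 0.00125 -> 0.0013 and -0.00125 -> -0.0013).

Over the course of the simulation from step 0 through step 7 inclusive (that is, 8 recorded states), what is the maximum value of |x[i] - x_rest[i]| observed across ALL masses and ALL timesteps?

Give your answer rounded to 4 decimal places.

Answer: 2.2500

Derivation:
Step 0: x=[7.0000 14.0000] v=[0.0000 1.0000]
Step 1: x=[7.0000 14.2500] v=[0.0000 0.5000]
Step 2: x=[7.0625 14.1875] v=[0.1250 -0.1250]
Step 3: x=[7.1407 13.8438] v=[0.1563 -0.6875]
Step 4: x=[7.1095 13.3243] v=[-0.0625 -1.0391]
Step 5: x=[6.8546 12.7511] v=[-0.5099 -1.1465]
Step 6: x=[6.3601 12.2037] v=[-0.9890 -1.0948]
Step 7: x=[5.7365 11.6954] v=[-1.2473 -1.0166]
Max displacement = 2.2500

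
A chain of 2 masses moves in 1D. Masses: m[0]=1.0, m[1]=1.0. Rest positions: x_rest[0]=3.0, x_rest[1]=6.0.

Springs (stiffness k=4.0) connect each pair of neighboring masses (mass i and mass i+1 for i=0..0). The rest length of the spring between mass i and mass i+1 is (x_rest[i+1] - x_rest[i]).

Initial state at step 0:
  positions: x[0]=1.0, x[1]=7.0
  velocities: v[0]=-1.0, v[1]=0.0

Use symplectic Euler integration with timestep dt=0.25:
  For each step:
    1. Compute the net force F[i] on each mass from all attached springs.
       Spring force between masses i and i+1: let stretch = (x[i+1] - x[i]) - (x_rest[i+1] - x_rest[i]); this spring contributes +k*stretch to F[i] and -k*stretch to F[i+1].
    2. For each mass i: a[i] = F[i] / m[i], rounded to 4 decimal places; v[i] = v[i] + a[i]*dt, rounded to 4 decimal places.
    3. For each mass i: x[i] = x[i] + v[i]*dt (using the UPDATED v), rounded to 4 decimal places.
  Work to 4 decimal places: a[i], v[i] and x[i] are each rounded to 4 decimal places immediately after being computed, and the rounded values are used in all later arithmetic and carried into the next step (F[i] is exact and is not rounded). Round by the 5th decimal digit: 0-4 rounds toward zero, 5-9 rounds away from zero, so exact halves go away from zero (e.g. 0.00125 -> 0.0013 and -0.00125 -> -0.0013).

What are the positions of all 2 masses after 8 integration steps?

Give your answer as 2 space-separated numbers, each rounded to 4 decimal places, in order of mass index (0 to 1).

Step 0: x=[1.0000 7.0000] v=[-1.0000 0.0000]
Step 1: x=[1.5000 6.2500] v=[2.0000 -3.0000]
Step 2: x=[2.4375 5.0625] v=[3.7500 -4.7500]
Step 3: x=[3.2813 3.9688] v=[3.3750 -4.3750]
Step 4: x=[3.5469 3.4532] v=[1.0625 -2.0625]
Step 5: x=[3.0391 3.7110] v=[-2.0312 1.0312]
Step 6: x=[1.9493 4.5508] v=[-4.3593 3.3593]
Step 7: x=[0.7599 5.4903] v=[-4.7578 3.7578]
Step 8: x=[0.0031 5.9972] v=[-3.0274 2.0274]

Answer: 0.0031 5.9972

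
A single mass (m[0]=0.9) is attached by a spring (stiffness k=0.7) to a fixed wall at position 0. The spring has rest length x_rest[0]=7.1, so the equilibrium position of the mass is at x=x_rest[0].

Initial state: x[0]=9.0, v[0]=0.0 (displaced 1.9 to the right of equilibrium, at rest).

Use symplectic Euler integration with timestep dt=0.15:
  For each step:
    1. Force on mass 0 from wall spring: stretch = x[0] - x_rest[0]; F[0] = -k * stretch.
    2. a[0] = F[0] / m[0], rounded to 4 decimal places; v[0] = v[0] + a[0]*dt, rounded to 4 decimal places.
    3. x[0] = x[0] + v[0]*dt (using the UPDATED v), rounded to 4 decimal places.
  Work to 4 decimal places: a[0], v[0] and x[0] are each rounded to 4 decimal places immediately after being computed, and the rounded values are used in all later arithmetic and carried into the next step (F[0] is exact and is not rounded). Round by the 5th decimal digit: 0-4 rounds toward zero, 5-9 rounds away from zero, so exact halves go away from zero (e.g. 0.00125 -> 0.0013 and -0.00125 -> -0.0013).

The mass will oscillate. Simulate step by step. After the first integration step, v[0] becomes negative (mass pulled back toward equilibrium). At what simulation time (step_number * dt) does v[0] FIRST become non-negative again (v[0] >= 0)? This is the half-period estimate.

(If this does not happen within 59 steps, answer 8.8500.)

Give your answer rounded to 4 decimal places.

Step 0: x=[9.0000] v=[0.0000]
Step 1: x=[8.9667] v=[-0.2217]
Step 2: x=[8.9008] v=[-0.4395]
Step 3: x=[8.8034] v=[-0.6496]
Step 4: x=[8.6762] v=[-0.8483]
Step 5: x=[8.5214] v=[-1.0322]
Step 6: x=[8.3417] v=[-1.1980]
Step 7: x=[8.1403] v=[-1.3429]
Step 8: x=[7.9207] v=[-1.4643]
Step 9: x=[7.6867] v=[-1.5600]
Step 10: x=[7.4424] v=[-1.6284]
Step 11: x=[7.1922] v=[-1.6683]
Step 12: x=[6.9403] v=[-1.6791]
Step 13: x=[6.6912] v=[-1.6605]
Step 14: x=[6.4493] v=[-1.6128]
Step 15: x=[6.2188] v=[-1.5369]
Step 16: x=[6.0037] v=[-1.4341]
Step 17: x=[5.8078] v=[-1.3062]
Step 18: x=[5.6345] v=[-1.1555]
Step 19: x=[5.4868] v=[-0.9845]
Step 20: x=[5.3674] v=[-0.7963]
Step 21: x=[5.2783] v=[-0.5942]
Step 22: x=[5.2210] v=[-0.3817]
Step 23: x=[5.1966] v=[-0.1625]
Step 24: x=[5.2055] v=[0.0596]
First v>=0 after going negative at step 24, time=3.6000

Answer: 3.6000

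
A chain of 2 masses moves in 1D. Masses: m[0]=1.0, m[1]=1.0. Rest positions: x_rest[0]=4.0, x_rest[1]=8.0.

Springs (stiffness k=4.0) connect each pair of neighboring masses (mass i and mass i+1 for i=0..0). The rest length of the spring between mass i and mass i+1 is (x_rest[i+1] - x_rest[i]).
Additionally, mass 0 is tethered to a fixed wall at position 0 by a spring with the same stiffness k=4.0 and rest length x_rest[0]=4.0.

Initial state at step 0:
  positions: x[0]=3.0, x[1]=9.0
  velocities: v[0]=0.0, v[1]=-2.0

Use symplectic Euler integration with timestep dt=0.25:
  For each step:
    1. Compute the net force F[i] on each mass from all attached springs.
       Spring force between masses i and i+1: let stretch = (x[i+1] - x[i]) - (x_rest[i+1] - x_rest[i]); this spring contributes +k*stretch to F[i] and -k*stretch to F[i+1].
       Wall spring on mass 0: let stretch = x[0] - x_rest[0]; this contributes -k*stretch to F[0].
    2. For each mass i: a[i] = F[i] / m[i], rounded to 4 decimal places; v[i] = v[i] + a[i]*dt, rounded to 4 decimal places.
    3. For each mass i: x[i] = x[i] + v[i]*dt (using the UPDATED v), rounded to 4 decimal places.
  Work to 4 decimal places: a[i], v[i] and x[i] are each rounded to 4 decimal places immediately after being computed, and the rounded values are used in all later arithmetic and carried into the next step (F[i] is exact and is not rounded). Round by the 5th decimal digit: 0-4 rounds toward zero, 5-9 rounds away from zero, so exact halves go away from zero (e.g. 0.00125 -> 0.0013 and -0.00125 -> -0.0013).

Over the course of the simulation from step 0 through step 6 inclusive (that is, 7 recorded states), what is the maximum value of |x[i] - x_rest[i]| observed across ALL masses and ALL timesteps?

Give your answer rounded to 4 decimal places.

Answer: 1.8924

Derivation:
Step 0: x=[3.0000 9.0000] v=[0.0000 -2.0000]
Step 1: x=[3.7500 8.0000] v=[3.0000 -4.0000]
Step 2: x=[4.6250 6.9375] v=[3.5000 -4.2500]
Step 3: x=[4.9219 6.2969] v=[1.1875 -2.5625]
Step 4: x=[4.3321 6.3125] v=[-2.3594 0.0625]
Step 5: x=[3.1543 6.8330] v=[-4.7111 2.0821]
Step 6: x=[2.1076 7.4339] v=[-4.1867 2.4034]
Max displacement = 1.8924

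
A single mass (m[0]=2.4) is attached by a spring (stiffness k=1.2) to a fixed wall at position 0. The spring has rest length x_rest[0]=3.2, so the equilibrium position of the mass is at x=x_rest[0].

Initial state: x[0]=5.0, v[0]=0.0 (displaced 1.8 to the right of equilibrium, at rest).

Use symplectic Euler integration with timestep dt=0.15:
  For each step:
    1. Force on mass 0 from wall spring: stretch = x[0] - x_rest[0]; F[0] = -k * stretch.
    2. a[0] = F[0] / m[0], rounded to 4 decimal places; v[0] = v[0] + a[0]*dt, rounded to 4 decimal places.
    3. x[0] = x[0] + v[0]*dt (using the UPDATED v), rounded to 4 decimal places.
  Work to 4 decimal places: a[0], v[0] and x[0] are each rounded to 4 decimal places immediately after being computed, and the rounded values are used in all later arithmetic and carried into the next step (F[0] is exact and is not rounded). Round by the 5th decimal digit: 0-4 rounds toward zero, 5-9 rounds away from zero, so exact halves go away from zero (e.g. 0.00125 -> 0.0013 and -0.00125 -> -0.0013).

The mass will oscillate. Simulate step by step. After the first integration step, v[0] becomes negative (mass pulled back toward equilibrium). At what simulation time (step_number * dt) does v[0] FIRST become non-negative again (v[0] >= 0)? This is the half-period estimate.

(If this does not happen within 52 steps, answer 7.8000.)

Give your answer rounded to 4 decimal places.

Step 0: x=[5.0000] v=[0.0000]
Step 1: x=[4.9798] v=[-0.1350]
Step 2: x=[4.9395] v=[-0.2685]
Step 3: x=[4.8797] v=[-0.3990]
Step 4: x=[4.8010] v=[-0.5250]
Step 5: x=[4.7042] v=[-0.6451]
Step 6: x=[4.5905] v=[-0.7579]
Step 7: x=[4.4612] v=[-0.8622]
Step 8: x=[4.3177] v=[-0.9568]
Step 9: x=[4.1616] v=[-1.0406]
Step 10: x=[3.9947] v=[-1.1127]
Step 11: x=[3.8189] v=[-1.1723]
Step 12: x=[3.6361] v=[-1.2187]
Step 13: x=[3.4484] v=[-1.2514]
Step 14: x=[3.2579] v=[-1.2700]
Step 15: x=[3.0667] v=[-1.2744]
Step 16: x=[2.8770] v=[-1.2644]
Step 17: x=[2.6910] v=[-1.2402]
Step 18: x=[2.5107] v=[-1.2020]
Step 19: x=[2.3382] v=[-1.1503]
Step 20: x=[2.1753] v=[-1.0857]
Step 21: x=[2.0240] v=[-1.0088]
Step 22: x=[1.8859] v=[-0.9206]
Step 23: x=[1.7626] v=[-0.8220]
Step 24: x=[1.6555] v=[-0.7142]
Step 25: x=[1.5657] v=[-0.5984]
Step 26: x=[1.4943] v=[-0.4758]
Step 27: x=[1.4421] v=[-0.3479]
Step 28: x=[1.4097] v=[-0.2161]
Step 29: x=[1.3974] v=[-0.0818]
Step 30: x=[1.4054] v=[0.0534]
First v>=0 after going negative at step 30, time=4.5000

Answer: 4.5000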